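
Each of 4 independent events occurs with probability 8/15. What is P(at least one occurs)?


P(at least one) = 1 - P(none)
P(none) = (1 - 8/15)^4 = (7/15)^4 = 2401/50625
P(at least one) = 1 - 2401/50625 = 48224/50625

48224/50625


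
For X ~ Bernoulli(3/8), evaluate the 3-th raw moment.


For Bernoulli: X in {0,1}
E[X^3] = 0^3*(1-3/8) + 1^3*3/8 = 3/8

3/8


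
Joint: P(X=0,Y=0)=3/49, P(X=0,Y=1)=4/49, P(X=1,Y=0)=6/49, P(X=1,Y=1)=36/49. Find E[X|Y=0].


P(Y=0) = 9/49
E[X|Y=0] = (0*3 + 1*6)/9 = 6/9 = 2/3

2/3


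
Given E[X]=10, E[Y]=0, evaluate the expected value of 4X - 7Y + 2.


E[4X - 7Y + 2] = 4*E[X] - 7*E[Y] + 2
= (4)*(10) + (-7)*(0) + (2)
= 40 + 0 + 2 = 42

42


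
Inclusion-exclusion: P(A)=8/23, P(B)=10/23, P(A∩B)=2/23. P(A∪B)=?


P(A∪B) = P(A) + P(B) - P(A∩B)
= 8/23 + 10/23 - 2/23 = 16/23

16/23


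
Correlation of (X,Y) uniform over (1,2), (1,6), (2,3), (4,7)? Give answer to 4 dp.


Cov(X,Y) = 1.5000, Var(X) = 1.5000, Var(Y) = 4.2500
rho = Cov/(sqrt(VarX)*sqrt(VarY)) = 0.5941

0.5941


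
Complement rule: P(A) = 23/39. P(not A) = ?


P(A') = 1 - P(A) = 1 - 23/39 = 16/39

16/39


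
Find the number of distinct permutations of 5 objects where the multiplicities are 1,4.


5! = 120
Denominator: 1!=1 * 4!=24
Coefficient = 120 / 24 = 5

5


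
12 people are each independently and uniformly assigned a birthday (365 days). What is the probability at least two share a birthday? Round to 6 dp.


P(all different) = prod((365-i)/365 for i=0..11) = 0.832975
P(at least one match) = 1 - 0.832975 = 0.167025

0.167025


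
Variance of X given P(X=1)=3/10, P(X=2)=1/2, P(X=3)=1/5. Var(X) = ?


E[X] = 19/10, E[X^2] = 41/10
Var(X) = E[X^2] - (E[X])^2 = 41/10 - (19/10)^2 = 49/100

49/100


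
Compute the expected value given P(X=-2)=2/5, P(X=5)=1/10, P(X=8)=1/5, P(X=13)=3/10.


E[X] = sum(x * P(x))
= -2*2/5 + 5*1/10 + 8*1/5 + 13*3/10
= 26/5

26/5


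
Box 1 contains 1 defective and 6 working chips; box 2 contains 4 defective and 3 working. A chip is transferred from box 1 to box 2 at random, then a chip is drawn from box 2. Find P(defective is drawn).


P(transfer defective) = 1/7; P(transfer working) = 6/7
If defective transferred: Urn II has 5 defective of 8, so P(defective|defective moved) = 5/8
If working transferred: Urn II has 4 defective of 8, so P(defective|working moved) = 1/2
By total probability: P(defective) = 1/7*5/8 + 6/7*1/2 = 29/56

29/56


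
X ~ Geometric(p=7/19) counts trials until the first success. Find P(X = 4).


P(X=4) = (1-p)^3 * p = (12/19)^3 * 7/19
= 1728/6859 * 7/19 = 12096/130321

12096/130321


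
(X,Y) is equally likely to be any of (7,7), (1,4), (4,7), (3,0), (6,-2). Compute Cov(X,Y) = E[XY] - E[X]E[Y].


E[X]=21/5, E[Y]=16/5, E[XY]=69/5
Cov(X,Y) = E[XY] - E[X]E[Y] = 69/5 - 21/5*16/5 = 9/25

9/25


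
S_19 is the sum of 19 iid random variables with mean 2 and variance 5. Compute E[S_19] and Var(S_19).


E[S_n] = n*mu = 19*2 = 38
Var(S_n) = n*sigma^2 = 19*5 = 95

E[S_19]=38, Var(S_19)=95


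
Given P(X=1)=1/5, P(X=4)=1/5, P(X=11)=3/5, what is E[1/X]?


E[1/X] = sum(g(x)*P(x))
= 1*1/5 + 1/4*1/5 + 1/11*3/5
= 67/220

67/220


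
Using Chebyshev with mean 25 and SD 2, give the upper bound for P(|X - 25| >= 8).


k = 8/2 = 4
Chebyshev: P(|X-mu| >= k*sigma) <= 1/k^2 = 1/4^2 = 1/16

1/16


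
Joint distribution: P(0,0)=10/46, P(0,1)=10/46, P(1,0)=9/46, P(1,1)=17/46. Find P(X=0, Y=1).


Read from table: P(X=0, Y=1) = 10/46 = 5/23

5/23


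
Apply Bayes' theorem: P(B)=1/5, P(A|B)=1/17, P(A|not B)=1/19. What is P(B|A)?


P(A) = P(A|B)P(B) + P(A|B')P(B') = 1/17*1/5 + 1/19*4/5 = 87/1615
P(B|A) = P(A|B)P(B)/P(A) = (1/85)/(87/1615) = 19/87

19/87


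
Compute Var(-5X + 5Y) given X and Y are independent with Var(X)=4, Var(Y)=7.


Independence => Cov(X,Y)=0
Var(-5X + 5Y) = (-5)^2*Var(X) + 5^2*Var(Y)
= 25*4 + 25*7 = 275

275


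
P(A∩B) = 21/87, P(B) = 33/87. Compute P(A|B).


P(A|B) = P(A∩B)/P(B) = (21/87)/(33/87) = 21/33 = 7/11

7/11


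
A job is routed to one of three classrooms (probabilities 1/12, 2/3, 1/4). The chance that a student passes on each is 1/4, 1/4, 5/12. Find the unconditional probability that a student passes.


P(A) = P(A|B1)P(B1) + P(A|B2)P(B2) + P(A|B3)P(B3)
= 1/4*1/12 + 1/4*2/3 + 5/12*1/4
= 1/48 + 1/6 + 5/48 = 7/24

7/24


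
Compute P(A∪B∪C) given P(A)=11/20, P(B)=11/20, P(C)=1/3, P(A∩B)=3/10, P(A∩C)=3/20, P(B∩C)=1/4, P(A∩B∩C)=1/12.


P(A∪B∪C) = P(A)+P(B)+P(C) - P(AB)-P(AC)-P(BC) + P(ABC)
= 11/20+11/20+1/3 - 3/10-3/20-1/4 + 1/12
= 49/60

49/60


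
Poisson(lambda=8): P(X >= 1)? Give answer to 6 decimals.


P(X>=1) = 1 - P(X<=0) = 1 - (e^(-8)*8^0/0!)
≈ 1 - 0.0003354626 = 0.9996645374
≈ 0.999665

0.999665


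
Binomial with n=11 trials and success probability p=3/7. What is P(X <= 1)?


P(X<=1) = P(X=0) + P(X=1)
= 4194304/1977326743 + 34603008/1977326743
= 38797312/1977326743

38797312/1977326743


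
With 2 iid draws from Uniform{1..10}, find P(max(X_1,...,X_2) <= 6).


P(max <= 6) = P(all X_i <= 6) = (P(X_1 <= 6))^2
= (6/10)^2 = (3/5)^2 = 9/25

9/25


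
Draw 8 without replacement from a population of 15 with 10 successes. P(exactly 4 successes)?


P(X=4) = C(10,4)*C(5,4) / C(15,8)
= 210*5 / 6435
= 1050/6435 = 70/429

70/429


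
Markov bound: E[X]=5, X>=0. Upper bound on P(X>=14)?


Markov: P(X >= a) <= E[X]/a
P(X >= 14) <= 5/14

5/14


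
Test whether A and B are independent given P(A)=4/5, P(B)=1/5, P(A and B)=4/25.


P(A)*P(B) = 4/5*1/5 = 4/25
P(A∩B) = 4/25, which equals P(A)P(B), so independent

Yes, A and B are independent


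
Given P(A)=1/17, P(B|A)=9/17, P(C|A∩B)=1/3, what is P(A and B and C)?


P(A∩B∩C) = P(A) * P(B|A) * P(C|A∩B)
= 1/17 * 9/17 * 1/3
= 9/289 * 1/3 = 3/289

3/289


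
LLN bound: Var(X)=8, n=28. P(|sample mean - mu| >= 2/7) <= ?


Var(Xbar) = Var(X)/n = 8/28
Chebyshev: P(|Xbar-mu| >= 2/7) <= Var(Xbar)/(2/7)^2 = (2/7)/(4/49) = 7/2
Bound exceeds 1, so trivial bound: 1

1


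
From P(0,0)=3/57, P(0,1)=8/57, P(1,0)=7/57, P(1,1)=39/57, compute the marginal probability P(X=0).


P(X=0) = P(0,0)+P(0,1) = 3/57 + 8/57 = 11/57

11/57


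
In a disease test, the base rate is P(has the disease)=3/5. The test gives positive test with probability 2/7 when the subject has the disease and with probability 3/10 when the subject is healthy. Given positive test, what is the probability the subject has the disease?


P(A) = P(A|B)P(B) + P(A|B')P(B') = 2/7*3/5 + 3/10*2/5 = 51/175
P(B|A) = P(A|B)P(B)/P(A) = (6/35)/(51/175) = 10/17

10/17


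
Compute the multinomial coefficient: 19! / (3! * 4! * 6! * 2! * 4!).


19! = 121645100408832000
Denominator: 3!=6 * 4!=24 * 6!=720 * 2!=2 * 4!=24
Coefficient = 121645100408832000 / 4976640 = 24443218800

24443218800


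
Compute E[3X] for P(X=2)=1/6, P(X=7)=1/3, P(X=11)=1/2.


E[3X] = sum(g(x)*P(x))
= 6*1/6 + 21*1/3 + 33*1/2
= 49/2

49/2


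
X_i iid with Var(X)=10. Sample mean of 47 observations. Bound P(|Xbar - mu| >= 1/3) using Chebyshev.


Var(Xbar) = Var(X)/n = 10/47
Chebyshev: P(|Xbar-mu| >= 1/3) <= Var(Xbar)/(1/3)^2 = (10/47)/(1/9) = 90/47
Bound exceeds 1, so trivial bound: 1

1


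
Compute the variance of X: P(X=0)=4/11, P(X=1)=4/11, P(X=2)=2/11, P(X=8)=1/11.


E[X] = 16/11, E[X^2] = 76/11
Var(X) = E[X^2] - (E[X])^2 = 76/11 - (16/11)^2 = 580/121

580/121


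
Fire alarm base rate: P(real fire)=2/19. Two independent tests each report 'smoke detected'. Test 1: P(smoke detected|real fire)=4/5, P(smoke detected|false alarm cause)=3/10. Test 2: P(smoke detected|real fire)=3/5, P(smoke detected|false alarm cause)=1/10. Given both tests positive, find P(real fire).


After test 1: P(+) = 4/5*2/19 + 3/10*17/19 = 67/190
P(B|+) = (8/95)/(67/190) = 16/67
After test 2 (use post1 as new prior): P(+) = 3/5*16/67 + 1/10*51/67 = 147/670
P(B|+,+) = (48/335)/(147/670) = 32/49

32/49


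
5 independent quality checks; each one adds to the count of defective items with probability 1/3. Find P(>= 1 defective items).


P(at least one) = 1 - P(none)
P(none) = (1 - 1/3)^5 = (2/3)^5 = 32/243
P(at least one) = 1 - 32/243 = 211/243

211/243


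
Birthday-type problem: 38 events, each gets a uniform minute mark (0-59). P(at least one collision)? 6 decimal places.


P(all different) = prod((60-i)/60 for i=0..37) = 0.000000
P(at least one match) = 1 - 0.000000 = 1.000000

1.000000


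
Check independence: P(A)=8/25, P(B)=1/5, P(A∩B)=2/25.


P(A)*P(B) = 8/25*1/5 = 8/125
P(A∩B) = 2/25 != 8/125, so not independent

No, A and B are not independent


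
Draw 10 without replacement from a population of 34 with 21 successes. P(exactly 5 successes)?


P(X=5) = C(21,5)*C(13,5) / C(34,10)
= 20349*1287 / 131128140
= 26189163/131128140 = 3591/17980

3591/17980


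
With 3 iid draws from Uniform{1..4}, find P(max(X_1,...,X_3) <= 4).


P(max <= 4) = P(all X_i <= 4) = (P(X_1 <= 4))^3
= (4/4)^3 = 1^3 = 1

1


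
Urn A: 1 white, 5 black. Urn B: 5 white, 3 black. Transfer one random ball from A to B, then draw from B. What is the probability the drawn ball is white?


P(transfer white) = 1/6; P(transfer black) = 5/6
If white transferred: Urn II has 6 white of 9, so P(white|white moved) = 2/3
If black transferred: Urn II has 5 white of 9, so P(white|black moved) = 5/9
By total probability: P(white) = 1/6*2/3 + 5/6*5/9 = 31/54

31/54


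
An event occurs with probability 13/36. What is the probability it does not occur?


P(A') = 1 - P(A) = 1 - 13/36 = 23/36

23/36


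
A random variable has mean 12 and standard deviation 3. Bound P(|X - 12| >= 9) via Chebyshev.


k = 9/3 = 3
Chebyshev: P(|X-mu| >= k*sigma) <= 1/k^2 = 1/3^2 = 1/9

1/9


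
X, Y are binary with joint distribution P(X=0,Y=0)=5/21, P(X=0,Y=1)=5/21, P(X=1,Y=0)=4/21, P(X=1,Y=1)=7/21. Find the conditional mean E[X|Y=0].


P(Y=0) = 9/21
E[X|Y=0] = (0*5 + 1*4)/9 = 4/9

4/9


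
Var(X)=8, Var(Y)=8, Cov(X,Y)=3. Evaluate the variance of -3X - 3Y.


Var(-3X - 3Y) = (-3)^2*Var(X) + (-3)^2*Var(Y) + 2*(-3)*(-3)*Cov(X,Y)
= 9*8 + 9*8 + 18*3
= 72 + 72 + 54 = 198

198


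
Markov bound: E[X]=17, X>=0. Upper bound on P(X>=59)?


Markov: P(X >= a) <= E[X]/a
P(X >= 59) <= 17/59

17/59


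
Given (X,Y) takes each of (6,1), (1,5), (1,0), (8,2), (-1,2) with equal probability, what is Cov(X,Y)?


E[X]=3, E[Y]=2, E[XY]=5
Cov(X,Y) = E[XY] - E[X]E[Y] = 5 - 3*2 = -1

-1


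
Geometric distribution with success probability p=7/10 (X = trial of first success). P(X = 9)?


P(X=9) = (1-p)^8 * p = (3/10)^8 * 7/10
= 6561/100000000 * 7/10 = 45927/1000000000

45927/1000000000


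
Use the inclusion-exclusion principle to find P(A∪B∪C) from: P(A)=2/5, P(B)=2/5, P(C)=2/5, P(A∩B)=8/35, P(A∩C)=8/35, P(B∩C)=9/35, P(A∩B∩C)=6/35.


P(A∪B∪C) = P(A)+P(B)+P(C) - P(AB)-P(AC)-P(BC) + P(ABC)
= 2/5+2/5+2/5 - 8/35-8/35-9/35 + 6/35
= 23/35

23/35


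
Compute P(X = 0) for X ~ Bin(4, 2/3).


P(X=0) = C(4,0) * p^0 * (1-p)^4
= 1 * 1 * 1/81
= 1/81

1/81


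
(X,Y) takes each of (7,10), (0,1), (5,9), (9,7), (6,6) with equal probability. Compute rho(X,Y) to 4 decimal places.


Cov(X,Y) = 7.1600, Var(X) = 9.0400, Var(Y) = 9.8400
rho = Cov/(sqrt(VarX)*sqrt(VarY)) = 0.7592

0.7592


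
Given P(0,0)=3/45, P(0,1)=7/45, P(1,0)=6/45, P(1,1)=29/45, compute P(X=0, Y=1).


Read from table: P(X=0, Y=1) = 7/45

7/45


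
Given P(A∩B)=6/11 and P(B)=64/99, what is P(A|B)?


P(A|B) = P(A∩B)/P(B) = (54/99)/(64/99) = 54/64 = 27/32

27/32


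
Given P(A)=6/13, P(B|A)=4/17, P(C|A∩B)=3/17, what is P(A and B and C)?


P(A∩B∩C) = P(A) * P(B|A) * P(C|A∩B)
= 6/13 * 4/17 * 3/17
= 24/221 * 3/17 = 72/3757

72/3757


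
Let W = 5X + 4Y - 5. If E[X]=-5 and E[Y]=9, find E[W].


E[5X + 4Y - 5] = 5*E[X] + 4*E[Y] - 5
= (5)*(-5) + (4)*(9) + (-5)
= -25 + 36 - 5 = 6

6


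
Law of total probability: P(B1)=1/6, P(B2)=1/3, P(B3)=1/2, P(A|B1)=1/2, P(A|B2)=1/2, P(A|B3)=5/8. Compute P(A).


P(A) = P(A|B1)P(B1) + P(A|B2)P(B2) + P(A|B3)P(B3)
= 1/2*1/6 + 1/2*1/3 + 5/8*1/2
= 1/12 + 1/6 + 5/16 = 9/16

9/16


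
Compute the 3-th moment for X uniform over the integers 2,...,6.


E[X^3] = (1/5) * sum(x^3 for x=2..6)
= 440/5 = 88

88


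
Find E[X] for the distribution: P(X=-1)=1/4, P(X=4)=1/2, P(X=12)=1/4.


E[X] = sum(x * P(x))
= -1*1/4 + 4*1/2 + 12*1/4
= 19/4

19/4


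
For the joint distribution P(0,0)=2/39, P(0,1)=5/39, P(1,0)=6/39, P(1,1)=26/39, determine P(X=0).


P(X=0) = P(0,0)+P(0,1) = 2/39 + 5/39 = 7/39

7/39


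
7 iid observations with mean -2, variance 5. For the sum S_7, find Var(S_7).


By independence, Var(S_n) = n*Var(X_1) = 7*5 = 35

35


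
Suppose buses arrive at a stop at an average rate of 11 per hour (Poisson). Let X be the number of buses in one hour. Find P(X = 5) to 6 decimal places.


P(X=5) = e^(-11) * 11^5 / 5!
≈ 0.00001670170079 * 161051 / 120
≈ 0.022415

0.022415


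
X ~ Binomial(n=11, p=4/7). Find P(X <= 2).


P(X<=2) = P(X=0) + P(X=1) + P(X=2)
= 177147/1977326743 + 2598156/1977326743 + 17321040/1977326743
= 20096343/1977326743

20096343/1977326743


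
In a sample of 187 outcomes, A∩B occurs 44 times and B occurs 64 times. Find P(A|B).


P(A|B) = P(A∩B)/P(B) = (44/187)/(64/187) = 44/64 = 11/16

11/16


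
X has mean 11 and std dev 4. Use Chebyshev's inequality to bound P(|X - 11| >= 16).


k = 16/4 = 4
Chebyshev: P(|X-mu| >= k*sigma) <= 1/k^2 = 1/4^2 = 1/16

1/16


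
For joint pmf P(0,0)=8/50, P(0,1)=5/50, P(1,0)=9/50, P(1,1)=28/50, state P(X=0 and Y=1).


Read from table: P(X=0, Y=1) = 5/50 = 1/10

1/10


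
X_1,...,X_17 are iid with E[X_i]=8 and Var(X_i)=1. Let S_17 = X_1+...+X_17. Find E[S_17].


E[S_n] = n*E[X_1] = 17*8 = 136

136


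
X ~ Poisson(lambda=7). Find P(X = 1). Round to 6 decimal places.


P(X=1) = e^(-7) * 7^1 / 1!
≈ 0.0009118819656 * 7 / 1
≈ 0.006383

0.006383


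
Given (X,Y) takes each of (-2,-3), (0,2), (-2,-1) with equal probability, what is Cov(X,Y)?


E[X]=-4/3, E[Y]=-2/3, E[XY]=8/3
Cov(X,Y) = E[XY] - E[X]E[Y] = 8/3 + 4/3*-2/3 = 16/9

16/9


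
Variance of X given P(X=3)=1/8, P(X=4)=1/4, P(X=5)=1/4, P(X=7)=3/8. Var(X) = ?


E[X] = 21/4, E[X^2] = 119/4
Var(X) = E[X^2] - (E[X])^2 = 119/4 - (21/4)^2 = 35/16

35/16


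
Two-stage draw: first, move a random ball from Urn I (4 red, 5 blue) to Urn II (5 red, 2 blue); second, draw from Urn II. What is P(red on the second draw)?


P(transfer red) = 4/9; P(transfer blue) = 5/9
If red transferred: Urn II has 6 red of 8, so P(red|red moved) = 3/4
If blue transferred: Urn II has 5 red of 8, so P(red|blue moved) = 5/8
By total probability: P(red) = 4/9*3/4 + 5/9*5/8 = 49/72

49/72


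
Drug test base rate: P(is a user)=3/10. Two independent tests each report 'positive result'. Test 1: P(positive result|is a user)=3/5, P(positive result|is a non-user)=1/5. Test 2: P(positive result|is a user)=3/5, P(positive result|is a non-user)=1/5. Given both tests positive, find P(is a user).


After test 1: P(+) = 3/5*3/10 + 1/5*7/10 = 8/25
P(B|+) = (9/50)/(8/25) = 9/16
After test 2 (use post1 as new prior): P(+) = 3/5*9/16 + 1/5*7/16 = 17/40
P(B|+,+) = (27/80)/(17/40) = 27/34

27/34


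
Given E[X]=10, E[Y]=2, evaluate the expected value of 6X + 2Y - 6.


E[6X + 2Y - 6] = 6*E[X] + 2*E[Y] - 6
= (6)*(10) + (2)*(2) + (-6)
= 60 + 4 - 6 = 58

58


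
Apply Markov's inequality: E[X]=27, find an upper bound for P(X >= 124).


Markov: P(X >= a) <= E[X]/a
P(X >= 124) <= 27/124

27/124


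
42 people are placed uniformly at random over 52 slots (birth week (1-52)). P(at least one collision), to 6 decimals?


P(all different) = prod((52-i)/52 for i=0..41) = 0.000000
P(at least one match) = 1 - 0.000000 = 1.000000

1.000000


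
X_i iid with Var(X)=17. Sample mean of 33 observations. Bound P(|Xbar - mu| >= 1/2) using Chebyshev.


Var(Xbar) = Var(X)/n = 17/33
Chebyshev: P(|Xbar-mu| >= 1/2) <= Var(Xbar)/(1/2)^2 = (17/33)/(1/4) = 68/33
Bound exceeds 1, so trivial bound: 1

1


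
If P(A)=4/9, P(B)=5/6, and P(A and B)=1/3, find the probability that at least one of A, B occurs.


P(A∪B) = P(A) + P(B) - P(A∩B)
= 4/9 + 5/6 - 1/3 = 17/18

17/18


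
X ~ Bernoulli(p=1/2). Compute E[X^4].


For Bernoulli: X in {0,1}
E[X^4] = 0^4*(1-1/2) + 1^4*1/2 = 1/2

1/2


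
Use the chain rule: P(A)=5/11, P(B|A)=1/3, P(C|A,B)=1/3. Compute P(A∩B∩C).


P(A∩B∩C) = P(A) * P(B|A) * P(C|A∩B)
= 5/11 * 1/3 * 1/3
= 5/33 * 1/3 = 5/99

5/99


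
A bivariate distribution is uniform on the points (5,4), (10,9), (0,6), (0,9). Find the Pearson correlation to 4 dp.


Cov(X,Y) = 1.2500, Var(X) = 17.1875, Var(Y) = 4.5000
rho = Cov/(sqrt(VarX)*sqrt(VarY)) = 0.1421

0.1421


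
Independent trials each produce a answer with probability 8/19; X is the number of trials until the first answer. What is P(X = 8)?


P(X=8) = (1-p)^7 * p = (11/19)^7 * 8/19
= 19487171/893871739 * 8/19 = 155897368/16983563041

155897368/16983563041


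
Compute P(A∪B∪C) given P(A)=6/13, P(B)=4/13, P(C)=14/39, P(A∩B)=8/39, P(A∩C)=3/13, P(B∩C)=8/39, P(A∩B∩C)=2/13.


P(A∪B∪C) = P(A)+P(B)+P(C) - P(AB)-P(AC)-P(BC) + P(ABC)
= 6/13+4/13+14/39 - 8/39-3/13-8/39 + 2/13
= 25/39

25/39


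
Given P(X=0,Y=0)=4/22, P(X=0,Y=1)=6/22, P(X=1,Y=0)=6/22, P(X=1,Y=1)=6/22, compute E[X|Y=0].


P(Y=0) = 10/22
E[X|Y=0] = (0*4 + 1*6)/10 = 6/10 = 3/5

3/5


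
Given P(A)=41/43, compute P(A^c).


P(A') = 1 - P(A) = 1 - 41/43 = 2/43

2/43


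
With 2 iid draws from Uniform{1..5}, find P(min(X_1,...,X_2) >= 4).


P(min >= 4) = P(all X_i >= 4) = (P(X_1 >= 4))^2
= (2/5)^2 = 4/25

4/25


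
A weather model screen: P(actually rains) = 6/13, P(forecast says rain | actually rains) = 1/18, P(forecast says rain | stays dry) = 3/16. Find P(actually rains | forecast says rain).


P(A) = P(A|B)P(B) + P(A|B')P(B') = 1/18*6/13 + 3/16*7/13 = 79/624
P(B|A) = P(A|B)P(B)/P(A) = (1/39)/(79/624) = 16/79

16/79


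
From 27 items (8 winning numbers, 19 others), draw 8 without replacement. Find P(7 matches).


P(X=7) = C(8,7)*C(19,1) / C(27,8)
= 8*19 / 2220075
= 152/2220075

152/2220075


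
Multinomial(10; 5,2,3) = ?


10! = 3628800
Denominator: 5!=120 * 2!=2 * 3!=6
Coefficient = 3628800 / 1440 = 2520

2520


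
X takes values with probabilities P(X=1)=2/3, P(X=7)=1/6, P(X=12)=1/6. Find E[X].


E[X] = sum(x * P(x))
= 1*2/3 + 7*1/6 + 12*1/6
= 23/6

23/6


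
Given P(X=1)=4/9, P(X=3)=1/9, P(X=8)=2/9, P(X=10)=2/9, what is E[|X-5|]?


E[|X-5|] = sum(g(x)*P(x))
= 4*4/9 + 2*1/9 + 3*2/9 + 5*2/9
= 34/9

34/9


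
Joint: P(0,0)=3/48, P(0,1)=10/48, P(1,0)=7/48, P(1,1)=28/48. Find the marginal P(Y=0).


P(Y=0) = P(0,0)+P(1,0) = 3/48 + 7/48 = 10/48 = 5/24

5/24


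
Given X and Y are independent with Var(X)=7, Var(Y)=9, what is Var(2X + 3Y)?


Independence => Cov(X,Y)=0
Var(2X + 3Y) = 2^2*Var(X) + 3^2*Var(Y)
= 4*7 + 9*9 = 109

109


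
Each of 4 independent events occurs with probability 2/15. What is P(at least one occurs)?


P(at least one) = 1 - P(none)
P(none) = (1 - 2/15)^4 = (13/15)^4 = 28561/50625
P(at least one) = 1 - 28561/50625 = 22064/50625

22064/50625


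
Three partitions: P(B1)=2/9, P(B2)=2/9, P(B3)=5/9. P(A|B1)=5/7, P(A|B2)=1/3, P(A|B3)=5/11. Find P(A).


P(A) = P(A|B1)P(B1) + P(A|B2)P(B2) + P(A|B3)P(B3)
= 5/7*2/9 + 1/3*2/9 + 5/11*5/9
= 10/63 + 2/27 + 25/99 = 1009/2079

1009/2079


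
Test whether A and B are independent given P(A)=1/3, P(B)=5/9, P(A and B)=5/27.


P(A)*P(B) = 1/3*5/9 = 5/27
P(A∩B) = 5/27, which equals P(A)P(B), so independent

Yes, A and B are independent


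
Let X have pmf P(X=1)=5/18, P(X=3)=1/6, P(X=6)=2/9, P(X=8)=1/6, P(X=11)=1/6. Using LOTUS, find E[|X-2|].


E[|X-2|] = sum(g(x)*P(x))
= 1*5/18 + 1*1/6 + 4*2/9 + 6*1/6 + 9*1/6
= 23/6

23/6


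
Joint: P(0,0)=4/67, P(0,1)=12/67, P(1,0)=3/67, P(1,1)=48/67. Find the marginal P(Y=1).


P(Y=1) = P(0,1)+P(1,1) = 12/67 + 48/67 = 60/67

60/67


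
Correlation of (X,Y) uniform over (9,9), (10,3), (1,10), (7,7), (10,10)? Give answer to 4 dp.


Cov(X,Y) = -3.7200, Var(X) = 11.4400, Var(Y) = 6.9600
rho = Cov/(sqrt(VarX)*sqrt(VarY)) = -0.4169

-0.4169


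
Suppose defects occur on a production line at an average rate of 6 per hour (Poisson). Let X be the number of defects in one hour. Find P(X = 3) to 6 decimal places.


P(X=3) = e^(-6) * 6^3 / 3!
≈ 0.002478752177 * 216 / 6
≈ 0.089235

0.089235


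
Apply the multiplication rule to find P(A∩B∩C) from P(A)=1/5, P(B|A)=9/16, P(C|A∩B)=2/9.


P(A∩B∩C) = P(A) * P(B|A) * P(C|A∩B)
= 1/5 * 9/16 * 2/9
= 9/80 * 2/9 = 1/40

1/40


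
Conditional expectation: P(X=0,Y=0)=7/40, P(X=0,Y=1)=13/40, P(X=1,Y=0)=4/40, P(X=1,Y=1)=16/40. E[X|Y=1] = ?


P(Y=1) = 29/40
E[X|Y=1] = (0*13 + 1*16)/29 = 16/29

16/29


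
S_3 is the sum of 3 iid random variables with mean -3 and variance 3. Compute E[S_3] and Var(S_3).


E[S_n] = n*mu = 3*-3 = -9
Var(S_n) = n*sigma^2 = 3*3 = 9

E[S_3]=-9, Var(S_3)=9


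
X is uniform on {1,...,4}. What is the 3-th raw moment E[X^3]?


E[X^3] = (1/4) * sum(x^3 for x=1..4)
= 100/4 = 25

25


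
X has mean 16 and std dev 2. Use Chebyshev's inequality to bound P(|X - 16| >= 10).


k = 10/2 = 5
Chebyshev: P(|X-mu| >= k*sigma) <= 1/k^2 = 1/5^2 = 1/25

1/25


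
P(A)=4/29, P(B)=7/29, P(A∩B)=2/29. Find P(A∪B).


P(A∪B) = P(A) + P(B) - P(A∩B)
= 4/29 + 7/29 - 2/29 = 9/29

9/29


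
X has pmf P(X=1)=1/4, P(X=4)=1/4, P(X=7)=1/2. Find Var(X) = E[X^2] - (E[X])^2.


E[X] = 19/4, E[X^2] = 115/4
Var(X) = E[X^2] - (E[X])^2 = 115/4 - (19/4)^2 = 99/16

99/16


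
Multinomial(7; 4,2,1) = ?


7! = 5040
Denominator: 4!=24 * 2!=2 * 1!=1
Coefficient = 5040 / 48 = 105

105


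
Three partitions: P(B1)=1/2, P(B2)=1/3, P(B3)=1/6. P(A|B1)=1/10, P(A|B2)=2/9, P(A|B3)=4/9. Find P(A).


P(A) = P(A|B1)P(B1) + P(A|B2)P(B2) + P(A|B3)P(B3)
= 1/10*1/2 + 2/9*1/3 + 4/9*1/6
= 1/20 + 2/27 + 2/27 = 107/540

107/540


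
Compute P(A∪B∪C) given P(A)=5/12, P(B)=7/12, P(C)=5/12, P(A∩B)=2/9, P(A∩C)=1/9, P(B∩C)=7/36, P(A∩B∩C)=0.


P(A∪B∪C) = P(A)+P(B)+P(C) - P(AB)-P(AC)-P(BC) + P(ABC)
= 5/12+7/12+5/12 - 2/9-1/9-7/36 + 0
= 8/9

8/9


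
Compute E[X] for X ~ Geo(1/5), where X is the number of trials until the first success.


For geometric (trials until first success), E[X] = 1/p = 1/(1/5) = 5

5


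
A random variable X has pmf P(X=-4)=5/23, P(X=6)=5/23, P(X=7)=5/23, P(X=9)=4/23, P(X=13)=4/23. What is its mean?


E[X] = sum(x * P(x))
= -4*5/23 + 6*5/23 + 7*5/23 + 9*4/23 + 13*4/23
= 133/23

133/23


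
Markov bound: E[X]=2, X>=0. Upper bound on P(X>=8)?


Markov: P(X >= a) <= E[X]/a
P(X >= 8) <= 2/8 = 1/4

1/4


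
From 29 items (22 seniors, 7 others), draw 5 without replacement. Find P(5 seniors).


P(X=5) = C(22,5)*C(7,0) / C(29,5)
= 26334*1 / 118755
= 26334/118755 = 418/1885

418/1885


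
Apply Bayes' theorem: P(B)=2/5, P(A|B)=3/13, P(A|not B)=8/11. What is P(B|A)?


P(A) = P(A|B)P(B) + P(A|B')P(B') = 3/13*2/5 + 8/11*3/5 = 378/715
P(B|A) = P(A|B)P(B)/P(A) = (6/65)/(378/715) = 11/63

11/63


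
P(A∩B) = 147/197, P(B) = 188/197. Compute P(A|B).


P(A|B) = P(A∩B)/P(B) = (147/197)/(188/197) = 147/188

147/188


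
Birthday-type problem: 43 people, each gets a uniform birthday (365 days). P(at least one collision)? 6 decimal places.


P(all different) = prod((365-i)/365 for i=0..42) = 0.076077
P(at least one match) = 1 - 0.076077 = 0.923923

0.923923


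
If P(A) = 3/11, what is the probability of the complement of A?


P(A') = 1 - P(A) = 1 - 3/11 = 8/11

8/11


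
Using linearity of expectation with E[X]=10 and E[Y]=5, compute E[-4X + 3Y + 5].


E[-4X + 3Y + 5] = -4*E[X] + 3*E[Y] + 5
= (-4)*(10) + (3)*(5) + (5)
= -40 + 15 + 5 = -20

-20


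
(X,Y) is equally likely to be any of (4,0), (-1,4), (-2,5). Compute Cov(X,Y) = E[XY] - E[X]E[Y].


E[X]=1/3, E[Y]=3, E[XY]=-14/3
Cov(X,Y) = E[XY] - E[X]E[Y] = -14/3 - 1/3*3 = -17/3

-17/3


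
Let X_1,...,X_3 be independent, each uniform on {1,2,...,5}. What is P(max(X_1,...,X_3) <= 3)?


P(max <= 3) = P(all X_i <= 3) = (P(X_1 <= 3))^3
= (3/5)^3 = 27/125

27/125


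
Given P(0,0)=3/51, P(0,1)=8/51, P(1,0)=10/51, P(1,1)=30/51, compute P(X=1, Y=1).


Read from table: P(X=1, Y=1) = 30/51 = 10/17

10/17


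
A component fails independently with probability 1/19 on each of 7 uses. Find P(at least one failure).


P(at least one) = 1 - P(none)
P(none) = (1 - 1/19)^7 = (18/19)^7 = 612220032/893871739
P(at least one) = 1 - 612220032/893871739 = 281651707/893871739

281651707/893871739


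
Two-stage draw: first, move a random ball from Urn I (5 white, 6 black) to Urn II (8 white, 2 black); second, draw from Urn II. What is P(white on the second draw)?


P(transfer white) = 5/11; P(transfer black) = 6/11
If white transferred: Urn II has 9 white of 11, so P(white|white moved) = 9/11
If black transferred: Urn II has 8 white of 11, so P(white|black moved) = 8/11
By total probability: P(white) = 5/11*9/11 + 6/11*8/11 = 93/121

93/121


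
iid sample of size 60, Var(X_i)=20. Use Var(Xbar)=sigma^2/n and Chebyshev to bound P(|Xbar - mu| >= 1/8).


Var(Xbar) = Var(X)/n = 20/60
Chebyshev: P(|Xbar-mu| >= 1/8) <= Var(Xbar)/(1/8)^2 = (1/3)/(1/64) = 64/3
Bound exceeds 1, so trivial bound: 1

1


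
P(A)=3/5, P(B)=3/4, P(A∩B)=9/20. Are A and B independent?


P(A)*P(B) = 3/5*3/4 = 9/20
P(A∩B) = 9/20, which equals P(A)P(B), so independent

Yes, A and B are independent


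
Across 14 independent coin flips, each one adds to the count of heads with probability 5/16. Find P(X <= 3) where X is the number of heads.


P(X<=3) = P(X=0) + P(X=1) + P(X=2) + P(X=3)
= 379749833583241/72057594037927936 + 1208294925037585/36028797018963968 + 7139924557040275/72057594037927936 + 3245420253200125/18014398509481984
= 11458972626749593/36028797018963968

11458972626749593/36028797018963968


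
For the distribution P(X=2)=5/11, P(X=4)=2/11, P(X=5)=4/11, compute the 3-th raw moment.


E[X^3] = sum(x^3 * P(x))
= 8*5/11 + 64*2/11 + 125*4/11
= 668/11

668/11


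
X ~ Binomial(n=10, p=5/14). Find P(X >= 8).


P(X>=8) = P(X=8) + P(X=9) + P(X=10)
= 1423828125/289254654976 + 87890625/144627327488 + 9765625/289254654976
= 201171875/36156831872

201171875/36156831872


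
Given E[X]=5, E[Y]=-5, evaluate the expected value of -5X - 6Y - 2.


E[-5X - 6Y - 2] = -5*E[X] - 6*E[Y] - 2
= (-5)*(5) + (-6)*(-5) + (-2)
= -25 + 30 - 2 = 3

3


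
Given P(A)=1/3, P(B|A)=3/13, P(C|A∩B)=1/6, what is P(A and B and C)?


P(A∩B∩C) = P(A) * P(B|A) * P(C|A∩B)
= 1/3 * 3/13 * 1/6
= 1/13 * 1/6 = 1/78

1/78


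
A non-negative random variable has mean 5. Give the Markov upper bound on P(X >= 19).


Markov: P(X >= a) <= E[X]/a
P(X >= 19) <= 5/19

5/19


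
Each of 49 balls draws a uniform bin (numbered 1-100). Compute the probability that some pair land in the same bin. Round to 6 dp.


P(all different) = prod((100-i)/100 for i=0..48) = 0.000001
P(at least one match) = 1 - 0.000001 = 0.999999

0.999999


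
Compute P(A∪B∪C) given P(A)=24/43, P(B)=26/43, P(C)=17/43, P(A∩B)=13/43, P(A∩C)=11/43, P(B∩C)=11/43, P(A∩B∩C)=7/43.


P(A∪B∪C) = P(A)+P(B)+P(C) - P(AB)-P(AC)-P(BC) + P(ABC)
= 24/43+26/43+17/43 - 13/43-11/43-11/43 + 7/43
= 39/43

39/43


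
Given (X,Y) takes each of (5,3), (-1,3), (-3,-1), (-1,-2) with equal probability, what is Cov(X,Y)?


E[X]=0, E[Y]=3/4, E[XY]=17/4
Cov(X,Y) = E[XY] - E[X]E[Y] = 17/4 - 0*3/4 = 17/4

17/4


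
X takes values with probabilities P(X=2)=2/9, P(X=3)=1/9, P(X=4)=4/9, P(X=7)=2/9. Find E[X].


E[X] = sum(x * P(x))
= 2*2/9 + 3*1/9 + 4*4/9 + 7*2/9
= 37/9

37/9


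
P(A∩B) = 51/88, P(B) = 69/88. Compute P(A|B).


P(A|B) = P(A∩B)/P(B) = (51/88)/(69/88) = 51/69 = 17/23

17/23


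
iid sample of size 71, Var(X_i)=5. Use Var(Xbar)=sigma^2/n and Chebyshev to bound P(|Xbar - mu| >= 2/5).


Var(Xbar) = Var(X)/n = 5/71
Chebyshev: P(|Xbar-mu| >= 2/5) <= Var(Xbar)/(2/5)^2 = (5/71)/(4/25) = 125/284

125/284


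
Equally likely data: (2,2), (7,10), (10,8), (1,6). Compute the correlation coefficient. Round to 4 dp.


Cov(X,Y) = 7.5000, Var(X) = 13.5000, Var(Y) = 8.7500
rho = Cov/(sqrt(VarX)*sqrt(VarY)) = 0.6901

0.6901


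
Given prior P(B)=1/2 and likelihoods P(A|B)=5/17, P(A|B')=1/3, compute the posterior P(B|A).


P(A) = P(A|B)P(B) + P(A|B')P(B') = 5/17*1/2 + 1/3*1/2 = 16/51
P(B|A) = P(A|B)P(B)/P(A) = (5/34)/(16/51) = 15/32

15/32


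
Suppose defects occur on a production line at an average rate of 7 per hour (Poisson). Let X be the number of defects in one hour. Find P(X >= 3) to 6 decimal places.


P(X>=3) = 1 - P(X<=2) = 1 - (e^(-7)*7^0/0! + e^(-7)*7^1/1! + e^(-7)*7^2/2!)
≈ 1 - (0.0009118820 + 0.0063831738 + 0.0223411082)
= 1 - 0.0296361640 = 0.9703638360
≈ 0.970364

0.970364


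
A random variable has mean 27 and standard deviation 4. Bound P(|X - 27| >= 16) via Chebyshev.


k = 16/4 = 4
Chebyshev: P(|X-mu| >= k*sigma) <= 1/k^2 = 1/4^2 = 1/16

1/16


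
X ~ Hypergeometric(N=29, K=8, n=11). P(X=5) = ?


P(X=5) = C(8,5)*C(21,6) / C(29,11)
= 56*54264 / 34597290
= 3038784/34597290 = 3808/43355

3808/43355


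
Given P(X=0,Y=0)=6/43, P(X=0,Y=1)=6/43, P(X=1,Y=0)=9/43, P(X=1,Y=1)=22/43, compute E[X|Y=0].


P(Y=0) = 15/43
E[X|Y=0] = (0*6 + 1*9)/15 = 9/15 = 3/5

3/5


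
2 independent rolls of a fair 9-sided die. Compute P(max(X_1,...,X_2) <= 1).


P(max <= 1) = P(all X_i <= 1) = (P(X_1 <= 1))^2
= (1/9)^2 = 1/81

1/81


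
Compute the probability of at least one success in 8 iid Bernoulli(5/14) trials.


P(at least one) = 1 - P(none)
P(none) = (1 - 5/14)^8 = (9/14)^8 = 43046721/1475789056
P(at least one) = 1 - 43046721/1475789056 = 1432742335/1475789056

1432742335/1475789056


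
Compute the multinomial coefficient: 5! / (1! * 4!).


5! = 120
Denominator: 1!=1 * 4!=24
Coefficient = 120 / 24 = 5

5


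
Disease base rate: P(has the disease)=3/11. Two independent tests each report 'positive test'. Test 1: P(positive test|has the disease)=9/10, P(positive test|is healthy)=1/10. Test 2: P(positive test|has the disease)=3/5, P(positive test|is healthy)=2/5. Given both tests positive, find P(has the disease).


After test 1: P(+) = 9/10*3/11 + 1/10*8/11 = 7/22
P(B|+) = (27/110)/(7/22) = 27/35
After test 2 (use post1 as new prior): P(+) = 3/5*27/35 + 2/5*8/35 = 97/175
P(B|+,+) = (81/175)/(97/175) = 81/97

81/97


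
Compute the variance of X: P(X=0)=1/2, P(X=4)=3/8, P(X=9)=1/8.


E[X] = 21/8, E[X^2] = 129/8
Var(X) = E[X^2] - (E[X])^2 = 129/8 - (21/8)^2 = 591/64

591/64


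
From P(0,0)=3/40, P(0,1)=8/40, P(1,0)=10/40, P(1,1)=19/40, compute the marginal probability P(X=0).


P(X=0) = P(0,0)+P(0,1) = 3/40 + 8/40 = 11/40

11/40


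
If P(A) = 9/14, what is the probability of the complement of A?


P(A') = 1 - P(A) = 1 - 9/14 = 5/14

5/14


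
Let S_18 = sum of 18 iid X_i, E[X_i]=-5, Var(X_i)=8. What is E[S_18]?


E[S_n] = n*E[X_1] = 18*-5 = -90

-90


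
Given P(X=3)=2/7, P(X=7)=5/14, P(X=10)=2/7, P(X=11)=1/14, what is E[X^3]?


E[X^3] = sum(g(x)*P(x))
= 27*2/7 + 343*5/14 + 1000*2/7 + 1331*1/14
= 511

511


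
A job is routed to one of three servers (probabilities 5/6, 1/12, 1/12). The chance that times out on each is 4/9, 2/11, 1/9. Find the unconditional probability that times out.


P(A) = P(A|B1)P(B1) + P(A|B2)P(B2) + P(A|B3)P(B3)
= 4/9*5/6 + 2/11*1/12 + 1/9*1/12
= 10/27 + 1/66 + 1/108 = 469/1188

469/1188


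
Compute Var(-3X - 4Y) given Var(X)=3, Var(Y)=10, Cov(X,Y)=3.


Var(-3X - 4Y) = (-3)^2*Var(X) + (-4)^2*Var(Y) + 2*(-3)*(-4)*Cov(X,Y)
= 9*3 + 16*10 + 24*3
= 27 + 160 + 72 = 259

259


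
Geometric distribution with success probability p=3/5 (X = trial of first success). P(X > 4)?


P(X > 4) = P(first 4 trials all fail) = (1-p)^4 = (2/5)^4 = 16/625

16/625


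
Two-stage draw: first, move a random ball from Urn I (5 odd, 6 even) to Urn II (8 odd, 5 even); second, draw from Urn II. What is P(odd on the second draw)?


P(transfer odd) = 5/11; P(transfer even) = 6/11
If odd transferred: Urn II has 9 odd of 14, so P(odd|odd moved) = 9/14
If even transferred: Urn II has 8 odd of 14, so P(odd|even moved) = 4/7
By total probability: P(odd) = 5/11*9/14 + 6/11*4/7 = 93/154

93/154


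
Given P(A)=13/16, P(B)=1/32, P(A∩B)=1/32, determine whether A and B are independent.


P(A)*P(B) = 13/16*1/32 = 13/512
P(A∩B) = 1/32 != 13/512, so not independent

No, A and B are not independent


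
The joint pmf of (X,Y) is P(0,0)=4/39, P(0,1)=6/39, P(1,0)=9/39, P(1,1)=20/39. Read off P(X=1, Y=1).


Read from table: P(X=1, Y=1) = 20/39

20/39


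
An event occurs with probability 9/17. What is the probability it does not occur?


P(A') = 1 - P(A) = 1 - 9/17 = 8/17

8/17


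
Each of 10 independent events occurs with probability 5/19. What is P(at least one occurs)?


P(at least one) = 1 - P(none)
P(none) = (1 - 5/19)^10 = (14/19)^10 = 289254654976/6131066257801
P(at least one) = 1 - 289254654976/6131066257801 = 5841811602825/6131066257801

5841811602825/6131066257801


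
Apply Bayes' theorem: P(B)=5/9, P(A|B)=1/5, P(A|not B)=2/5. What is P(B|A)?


P(A) = P(A|B)P(B) + P(A|B')P(B') = 1/5*5/9 + 2/5*4/9 = 13/45
P(B|A) = P(A|B)P(B)/P(A) = (1/9)/(13/45) = 5/13

5/13


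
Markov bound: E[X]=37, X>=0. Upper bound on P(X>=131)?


Markov: P(X >= a) <= E[X]/a
P(X >= 131) <= 37/131

37/131


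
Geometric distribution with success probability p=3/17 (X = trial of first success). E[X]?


For geometric (trials until first success), E[X] = 1/p = 1/(3/17) = 17/3

17/3


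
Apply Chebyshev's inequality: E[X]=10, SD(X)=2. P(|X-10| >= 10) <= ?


k = 10/2 = 5
Chebyshev: P(|X-mu| >= k*sigma) <= 1/k^2 = 1/5^2 = 1/25

1/25


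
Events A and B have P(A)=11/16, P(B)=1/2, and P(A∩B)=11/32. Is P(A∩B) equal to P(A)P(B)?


P(A)*P(B) = 11/16*1/2 = 11/32
P(A∩B) = 11/32, which equals P(A)P(B), so independent

Yes, A and B are independent


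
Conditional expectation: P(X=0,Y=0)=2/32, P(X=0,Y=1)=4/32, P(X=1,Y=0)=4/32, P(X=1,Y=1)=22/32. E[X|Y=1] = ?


P(Y=1) = 26/32
E[X|Y=1] = (0*4 + 1*22)/26 = 22/26 = 11/13

11/13


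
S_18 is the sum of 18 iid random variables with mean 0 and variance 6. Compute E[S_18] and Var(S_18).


E[S_n] = n*mu = 18*0 = 0
Var(S_n) = n*sigma^2 = 18*6 = 108

E[S_18]=0, Var(S_18)=108


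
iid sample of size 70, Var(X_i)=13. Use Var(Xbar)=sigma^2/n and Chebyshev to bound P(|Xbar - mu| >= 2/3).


Var(Xbar) = Var(X)/n = 13/70
Chebyshev: P(|Xbar-mu| >= 2/3) <= Var(Xbar)/(2/3)^2 = (13/70)/(4/9) = 117/280

117/280


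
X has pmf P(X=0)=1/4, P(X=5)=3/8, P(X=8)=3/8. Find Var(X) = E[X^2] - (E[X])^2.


E[X] = 39/8, E[X^2] = 267/8
Var(X) = E[X^2] - (E[X])^2 = 267/8 - (39/8)^2 = 615/64

615/64


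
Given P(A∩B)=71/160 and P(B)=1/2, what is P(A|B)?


P(A|B) = P(A∩B)/P(B) = (71/160)/(80/160) = 71/80

71/80


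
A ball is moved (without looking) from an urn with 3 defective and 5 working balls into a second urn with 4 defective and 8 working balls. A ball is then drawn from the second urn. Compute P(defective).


P(transfer defective) = 3/8; P(transfer working) = 5/8
If defective transferred: Urn II has 5 defective of 13, so P(defective|defective moved) = 5/13
If working transferred: Urn II has 4 defective of 13, so P(defective|working moved) = 4/13
By total probability: P(defective) = 3/8*5/13 + 5/8*4/13 = 35/104

35/104


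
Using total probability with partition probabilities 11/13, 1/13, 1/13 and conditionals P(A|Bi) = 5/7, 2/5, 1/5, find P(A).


P(A) = P(A|B1)P(B1) + P(A|B2)P(B2) + P(A|B3)P(B3)
= 5/7*11/13 + 2/5*1/13 + 1/5*1/13
= 55/91 + 2/65 + 1/65 = 296/455

296/455


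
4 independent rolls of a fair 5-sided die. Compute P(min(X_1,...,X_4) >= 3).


P(min >= 3) = P(all X_i >= 3) = (P(X_1 >= 3))^4
= (3/5)^4 = 81/625

81/625


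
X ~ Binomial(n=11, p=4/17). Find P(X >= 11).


P(X>=11) = P(X=11)
= 4194304/34271896307633
= 4194304/34271896307633

4194304/34271896307633


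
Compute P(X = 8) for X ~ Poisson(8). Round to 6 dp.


P(X=8) = e^(-8) * 8^8 / 8!
≈ 0.0003354626279 * 16777216 / 40320
≈ 0.139587

0.139587


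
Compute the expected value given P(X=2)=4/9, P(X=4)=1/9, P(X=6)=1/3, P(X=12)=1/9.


E[X] = sum(x * P(x))
= 2*4/9 + 4*1/9 + 6*1/3 + 12*1/9
= 14/3

14/3


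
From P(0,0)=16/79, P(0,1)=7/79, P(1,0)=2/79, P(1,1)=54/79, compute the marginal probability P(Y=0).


P(Y=0) = P(0,0)+P(1,0) = 16/79 + 2/79 = 18/79

18/79


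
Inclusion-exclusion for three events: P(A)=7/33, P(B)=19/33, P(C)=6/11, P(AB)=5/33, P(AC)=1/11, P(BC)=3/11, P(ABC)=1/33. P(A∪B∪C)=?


P(A∪B∪C) = P(A)+P(B)+P(C) - P(AB)-P(AC)-P(BC) + P(ABC)
= 7/33+19/33+6/11 - 5/33-1/11-3/11 + 1/33
= 28/33

28/33


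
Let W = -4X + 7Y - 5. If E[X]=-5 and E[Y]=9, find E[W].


E[-4X + 7Y - 5] = -4*E[X] + 7*E[Y] - 5
= (-4)*(-5) + (7)*(9) + (-5)
= 20 + 63 - 5 = 78

78


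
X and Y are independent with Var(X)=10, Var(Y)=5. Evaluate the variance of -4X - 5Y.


Independence => Cov(X,Y)=0
Var(-4X - 5Y) = (-4)^2*Var(X) + (-5)^2*Var(Y)
= 16*10 + 25*5 = 285

285


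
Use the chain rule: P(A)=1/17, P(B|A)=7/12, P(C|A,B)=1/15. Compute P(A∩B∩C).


P(A∩B∩C) = P(A) * P(B|A) * P(C|A∩B)
= 1/17 * 7/12 * 1/15
= 7/204 * 1/15 = 7/3060

7/3060


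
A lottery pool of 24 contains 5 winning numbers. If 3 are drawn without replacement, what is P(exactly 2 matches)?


P(X=2) = C(5,2)*C(19,1) / C(24,3)
= 10*19 / 2024
= 190/2024 = 95/1012

95/1012


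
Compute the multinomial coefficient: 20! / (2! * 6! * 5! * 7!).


20! = 2432902008176640000
Denominator: 2!=2 * 6!=720 * 5!=120 * 7!=5040
Coefficient = 2432902008176640000 / 870912000 = 2793510720

2793510720


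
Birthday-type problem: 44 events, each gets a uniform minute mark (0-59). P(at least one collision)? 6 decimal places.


P(all different) = prod((60-i)/60 for i=0..43) = 0.000000
P(at least one match) = 1 - 0.000000 = 1.000000

1.000000


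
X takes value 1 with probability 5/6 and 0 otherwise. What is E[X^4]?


For Bernoulli: X in {0,1}
E[X^4] = 0^4*(1-5/6) + 1^4*5/6 = 5/6

5/6


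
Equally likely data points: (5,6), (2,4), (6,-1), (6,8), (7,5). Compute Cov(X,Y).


E[X]=26/5, E[Y]=22/5, E[XY]=23
Cov(X,Y) = E[XY] - E[X]E[Y] = 23 - 26/5*22/5 = 3/25

3/25


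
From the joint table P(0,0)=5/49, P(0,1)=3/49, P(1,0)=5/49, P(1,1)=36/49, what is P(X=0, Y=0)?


Read from table: P(X=0, Y=0) = 5/49

5/49


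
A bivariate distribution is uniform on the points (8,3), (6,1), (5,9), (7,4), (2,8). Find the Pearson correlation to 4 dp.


Cov(X,Y) = -4.2000, Var(X) = 4.2400, Var(Y) = 9.2000
rho = Cov/(sqrt(VarX)*sqrt(VarY)) = -0.6725

-0.6725


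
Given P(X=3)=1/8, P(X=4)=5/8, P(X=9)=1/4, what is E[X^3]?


E[X^3] = sum(g(x)*P(x))
= 27*1/8 + 64*5/8 + 729*1/4
= 1805/8

1805/8


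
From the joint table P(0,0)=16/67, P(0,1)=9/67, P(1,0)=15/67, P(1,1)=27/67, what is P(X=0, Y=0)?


Read from table: P(X=0, Y=0) = 16/67

16/67


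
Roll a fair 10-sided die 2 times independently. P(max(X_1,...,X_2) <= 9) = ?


P(max <= 9) = P(all X_i <= 9) = (P(X_1 <= 9))^2
= (9/10)^2 = 81/100

81/100


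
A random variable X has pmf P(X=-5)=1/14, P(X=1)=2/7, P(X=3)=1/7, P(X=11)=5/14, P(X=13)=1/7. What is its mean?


E[X] = sum(x * P(x))
= -5*1/14 + 1*2/7 + 3*1/7 + 11*5/14 + 13*1/7
= 43/7

43/7


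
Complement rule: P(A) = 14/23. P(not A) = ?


P(A') = 1 - P(A) = 1 - 14/23 = 9/23

9/23
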